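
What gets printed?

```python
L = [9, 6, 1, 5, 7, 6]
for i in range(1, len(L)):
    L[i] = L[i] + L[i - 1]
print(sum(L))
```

i=1: L[1] = 6+9 = 15 → [9, 15, 1, 5, 7, 6]
i=2: L[2] = 1+15 = 16 → [9, 15, 16, 5, 7, 6]
i=3: L[3] = 5+16 = 21 → [9, 15, 16, 21, 7, 6]
i=4: L[4] = 7+21 = 28 → [9, 15, 16, 21, 28, 6]
i=5: L[5] = 6+28 = 34 → [9, 15, 16, 21, 28, 34]
sum = 123

123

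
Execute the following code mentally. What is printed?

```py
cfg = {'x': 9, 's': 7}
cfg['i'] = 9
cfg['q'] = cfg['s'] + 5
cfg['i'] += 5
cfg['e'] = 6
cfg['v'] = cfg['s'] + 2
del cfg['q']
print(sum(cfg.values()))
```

cfg['i'] = 9 → {'x': 9, 's': 7, 'i': 9}
cfg['q'] = cfg['s']+5 = 12 → {'x': 9, 's': 7, 'i': 9, 'q': 12}
cfg['i'] = 9+5 = 14 → {'x': 9, 's': 7, 'i': 14, 'q': 12}
cfg['e'] = 6 → {'x': 9, 's': 7, 'i': 14, 'q': 12, 'e': 6}
cfg['v'] = cfg['s']+2 = 9 → {'x': 9, 's': 7, 'i': 14, 'q': 12, 'e': 6, 'v': 9}
del 'q' → {'x': 9, 's': 7, 'i': 14, 'e': 6, 'v': 9}
sum of values = 45

45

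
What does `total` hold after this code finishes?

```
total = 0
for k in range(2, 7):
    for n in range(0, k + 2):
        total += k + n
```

210

k=2,n=0: total = 0+2 = 2
k=2,n=1: total = 2+3 = 5
k=2,n=2: total = 5+4 = 9
k=2,n=3: total = 9+5 = 14
k=3,n=0: total = 14+3 = 17
k=3,n=1: total = 17+4 = 21
k=3,n=2: total = 21+5 = 26
k=3,n=3: total = 26+6 = 32
k=3,n=4: total = 32+7 = 39
k=4,n=0: total = 39+4 = 43
k=4,n=1: total = 43+5 = 48
k=4,n=2: total = 48+6 = 54
k=4,n=3: total = 54+7 = 61
k=4,n=4: total = 61+8 = 69
k=4,n=5: total = 69+9 = 78
k=5,n=0: total = 78+5 = 83
k=5,n=1: total = 83+6 = 89
k=5,n=2: total = 89+7 = 96
k=5,n=3: total = 96+8 = 104
k=5,n=4: total = 104+9 = 113
k=5,n=5: total = 113+10 = 123
k=5,n=6: total = 123+11 = 134
k=6,n=0: total = 134+6 = 140
k=6,n=1: total = 140+7 = 147
k=6,n=2: total = 147+8 = 155
k=6,n=3: total = 155+9 = 164
k=6,n=4: total = 164+10 = 174
k=6,n=5: total = 174+11 = 185
k=6,n=6: total = 185+12 = 197
k=6,n=7: total = 197+13 = 210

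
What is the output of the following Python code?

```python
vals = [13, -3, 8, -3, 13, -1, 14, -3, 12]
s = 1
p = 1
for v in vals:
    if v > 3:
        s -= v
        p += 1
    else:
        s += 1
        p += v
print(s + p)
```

v=13: >3, s = 1-13 = -12; p=2
v=-3: not >3, s = (-12)+1 = -11; p=-1
v=8: >3, s = (-11)-8 = -19; p=0
v=-3: not >3, s = (-19)+1 = -18; p=-3
v=13: >3, s = (-18)-13 = -31; p=-2
v=-1: not >3, s = (-31)+1 = -30; p=-3
v=14: >3, s = (-30)-14 = -44; p=-2
v=-3: not >3, s = (-44)+1 = -43; p=-5
v=12: >3, s = (-43)-12 = -55; p=-4
s+p = (-55)+(-4) = -59

-59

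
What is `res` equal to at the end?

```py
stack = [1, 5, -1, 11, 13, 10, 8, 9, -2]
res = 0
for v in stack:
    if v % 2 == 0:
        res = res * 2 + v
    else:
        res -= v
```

v=1: not even, res = 0-1 = -1
v=5: not even, res = (-1)-5 = -6
v=-1: not even, res = (-6)-(-1) = -5
v=11: not even, res = (-5)-11 = -16
v=13: not even, res = (-16)-13 = -29
v=10: even, res = (-29)*2+10 = -48
v=8: even, res = (-48)*2+8 = -88
v=9: not even, res = (-88)-9 = -97
v=-2: even, res = (-97)*2+(-2) = -196

-196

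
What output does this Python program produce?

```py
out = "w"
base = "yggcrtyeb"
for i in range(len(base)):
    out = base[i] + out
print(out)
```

beytrcggyw

i=0: prepend 'y' → 'yw'
i=1: prepend 'g' → 'gyw'
i=2: prepend 'g' → 'ggyw'
i=3: prepend 'c' → 'cggyw'
i=4: prepend 'r' → 'rcggyw'
i=5: prepend 't' → 'trcggyw'
i=6: prepend 'y' → 'ytrcggyw'
i=7: prepend 'e' → 'eytrcggyw'
i=8: prepend 'b' → 'beytrcggyw'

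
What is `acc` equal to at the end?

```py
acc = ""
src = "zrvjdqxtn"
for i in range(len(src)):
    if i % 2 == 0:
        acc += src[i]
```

'zvdxn'

i=0: add 'z' → 'z'
i=1: skip
i=2: add 'v' → 'zv'
i=3: skip
i=4: add 'd' → 'zvd'
i=5: skip
i=6: add 'x' → 'zvdx'
i=7: skip
i=8: add 'n' → 'zvdxn'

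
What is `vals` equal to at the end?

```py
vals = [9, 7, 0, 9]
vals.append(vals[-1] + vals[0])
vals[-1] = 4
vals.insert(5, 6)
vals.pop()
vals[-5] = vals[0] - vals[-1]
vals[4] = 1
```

[5, 7, 0, 9, 1]

append vals[-1]+vals[0] = 9+9 = 18 → [9, 7, 0, 9, 18]
vals[-1] = 4 → [9, 7, 0, 9, 4]
insert 6 at 5 → [9, 7, 0, 9, 4, 6]
pop() removes 6 → [9, 7, 0, 9, 4]
vals[-5] = vals[0]-vals[-1] = 9-4 = 5 → [5, 7, 0, 9, 4]
vals[4] = 1 → [5, 7, 0, 9, 1]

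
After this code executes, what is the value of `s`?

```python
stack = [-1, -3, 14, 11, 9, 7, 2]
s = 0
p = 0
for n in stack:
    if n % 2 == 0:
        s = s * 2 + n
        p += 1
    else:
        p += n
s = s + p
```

55

n=-1: not even; p=-1
n=-3: not even; p=-4
n=14: even, s = 0*2+14 = 14; p=-3
n=11: not even; p=8
n=9: not even; p=17
n=7: not even; p=24
n=2: even, s = 14*2+2 = 30; p=25
s+p = 30+25 = 55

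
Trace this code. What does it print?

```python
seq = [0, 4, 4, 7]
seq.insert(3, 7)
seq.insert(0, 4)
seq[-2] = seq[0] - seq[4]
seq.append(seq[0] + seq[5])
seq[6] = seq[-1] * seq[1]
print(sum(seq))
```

16

insert 7 at 3 → [0, 4, 4, 7, 7]
insert 4 at 0 → [4, 0, 4, 4, 7, 7]
seq[-2] = seq[0]-seq[4] = 4-7 = -3 → [4, 0, 4, 4, -3, 7]
append seq[0]+seq[5] = 4+7 = 11 → [4, 0, 4, 4, -3, 7, 11]
seq[6] = seq[-1]*seq[1] = 11*0 = 0 → [4, 0, 4, 4, -3, 7, 0]
sum = 16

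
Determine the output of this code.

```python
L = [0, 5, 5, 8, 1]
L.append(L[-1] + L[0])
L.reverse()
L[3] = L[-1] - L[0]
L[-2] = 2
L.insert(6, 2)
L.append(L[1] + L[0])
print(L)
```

append L[-1]+L[0] = 1+0 = 1 → [0, 5, 5, 8, 1, 1]
reverse → [1, 1, 8, 5, 5, 0]
L[3] = L[-1]-L[0] = 0-1 = -1 → [1, 1, 8, -1, 5, 0]
L[-2] = 2 → [1, 1, 8, -1, 2, 0]
insert 2 at 6 → [1, 1, 8, -1, 2, 0, 2]
append L[1]+L[0] = 1+1 = 2 → [1, 1, 8, -1, 2, 0, 2, 2]

[1, 1, 8, -1, 2, 0, 2, 2]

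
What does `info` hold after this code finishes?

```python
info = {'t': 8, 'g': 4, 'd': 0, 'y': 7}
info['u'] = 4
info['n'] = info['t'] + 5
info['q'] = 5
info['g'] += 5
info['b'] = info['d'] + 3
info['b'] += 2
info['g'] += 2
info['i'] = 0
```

{'t': 8, 'g': 11, 'd': 0, 'y': 7, 'u': 4, 'n': 13, 'q': 5, 'b': 5, 'i': 0}

info['u'] = 4 → {'t': 8, 'g': 4, 'd': 0, 'y': 7, 'u': 4}
info['n'] = info['t']+5 = 13 → {'t': 8, 'g': 4, 'd': 0, 'y': 7, 'u': 4, 'n': 13}
info['q'] = 5 → {'t': 8, 'g': 4, 'd': 0, 'y': 7, 'u': 4, 'n': 13, 'q': 5}
info['g'] = 4+5 = 9 → {'t': 8, 'g': 9, 'd': 0, 'y': 7, 'u': 4, 'n': 13, 'q': 5}
info['b'] = info['d']+3 = 3 → {'t': 8, 'g': 9, 'd': 0, 'y': 7, 'u': 4, 'n': 13, 'q': 5, 'b': 3}
info['b'] = 3+2 = 5 → {'t': 8, 'g': 9, 'd': 0, 'y': 7, 'u': 4, 'n': 13, 'q': 5, 'b': 5}
info['g'] = 9+2 = 11 → {'t': 8, 'g': 11, 'd': 0, 'y': 7, 'u': 4, 'n': 13, 'q': 5, 'b': 5}
info['i'] = 0 → {'t': 8, 'g': 11, 'd': 0, 'y': 7, 'u': 4, 'n': 13, 'q': 5, 'b': 5, 'i': 0}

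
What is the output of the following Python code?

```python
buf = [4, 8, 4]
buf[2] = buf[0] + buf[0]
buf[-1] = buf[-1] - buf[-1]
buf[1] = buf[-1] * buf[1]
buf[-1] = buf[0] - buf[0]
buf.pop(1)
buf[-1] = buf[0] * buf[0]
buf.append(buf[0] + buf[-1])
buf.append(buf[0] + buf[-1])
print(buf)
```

[4, 16, 20, 24]

buf[2] = buf[0]+buf[0] = 4+4 = 8 → [4, 8, 8]
buf[-1] = buf[-1]-buf[-1] = 8-8 = 0 → [4, 8, 0]
buf[1] = buf[-1]*buf[1] = 0*8 = 0 → [4, 0, 0]
buf[-1] = buf[0]-buf[0] = 4-4 = 0 → [4, 0, 0]
pop(1) removes 0 → [4, 0]
buf[-1] = buf[0]*buf[0] = 4*4 = 16 → [4, 16]
append buf[0]+buf[-1] = 4+16 = 20 → [4, 16, 20]
append buf[0]+buf[-1] = 4+20 = 24 → [4, 16, 20, 24]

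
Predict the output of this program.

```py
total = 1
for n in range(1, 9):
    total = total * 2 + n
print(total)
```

758

n=1: total = 1*2+1 = 3
n=2: total = 3*2+2 = 8
n=3: total = 8*2+3 = 19
n=4: total = 19*2+4 = 42
n=5: total = 42*2+5 = 89
n=6: total = 89*2+6 = 184
n=7: total = 184*2+7 = 375
n=8: total = 375*2+8 = 758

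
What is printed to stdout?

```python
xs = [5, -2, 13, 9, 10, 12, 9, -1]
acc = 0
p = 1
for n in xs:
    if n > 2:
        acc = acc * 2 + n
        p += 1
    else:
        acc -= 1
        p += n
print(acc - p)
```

476

n=5: >2, acc = 0*2+5 = 5; p=2
n=-2: not >2, acc = 5-1 = 4; p=0
n=13: >2, acc = 4*2+13 = 21; p=1
n=9: >2, acc = 21*2+9 = 51; p=2
n=10: >2, acc = 51*2+10 = 112; p=3
n=12: >2, acc = 112*2+12 = 236; p=4
n=9: >2, acc = 236*2+9 = 481; p=5
n=-1: not >2, acc = 481-1 = 480; p=4
acc-p = 480-4 = 476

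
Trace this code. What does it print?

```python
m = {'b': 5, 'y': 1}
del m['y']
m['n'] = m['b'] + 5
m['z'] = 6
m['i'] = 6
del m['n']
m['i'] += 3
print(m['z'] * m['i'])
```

del 'y' → {'b': 5}
m['n'] = m['b']+5 = 10 → {'b': 5, 'n': 10}
m['z'] = 6 → {'b': 5, 'n': 10, 'z': 6}
m['i'] = 6 → {'b': 5, 'n': 10, 'z': 6, 'i': 6}
del 'n' → {'b': 5, 'z': 6, 'i': 6}
m['i'] = 6+3 = 9 → {'b': 5, 'z': 6, 'i': 9}
m['z']*m['i'] = 6*9 = 54

54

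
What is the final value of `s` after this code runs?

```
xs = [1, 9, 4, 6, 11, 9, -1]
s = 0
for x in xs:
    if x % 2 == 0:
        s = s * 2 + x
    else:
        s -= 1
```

3

x=1: not even, s = 0-1 = -1
x=9: not even, s = (-1)-1 = -2
x=4: even, s = (-2)*2+4 = 0
x=6: even, s = 0*2+6 = 6
x=11: not even, s = 6-1 = 5
x=9: not even, s = 5-1 = 4
x=-1: not even, s = 4-1 = 3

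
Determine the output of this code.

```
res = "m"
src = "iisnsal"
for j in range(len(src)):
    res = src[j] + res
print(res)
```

lasnsiim

j=0: prepend 'i' → 'im'
j=1: prepend 'i' → 'iim'
j=2: prepend 's' → 'siim'
j=3: prepend 'n' → 'nsiim'
j=4: prepend 's' → 'snsiim'
j=5: prepend 'a' → 'asnsiim'
j=6: prepend 'l' → 'lasnsiim'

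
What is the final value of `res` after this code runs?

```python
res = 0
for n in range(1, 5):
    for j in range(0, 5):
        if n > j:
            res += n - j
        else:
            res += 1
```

n=1,j=0: 1>0, res = 0+1 = 1
n=1,j=1: not 1>1, res = 1+1 = 2
n=1,j=2: not 1>2, res = 2+1 = 3
n=1,j=3: not 1>3, res = 3+1 = 4
n=1,j=4: not 1>4, res = 4+1 = 5
n=2,j=0: 2>0, res = 5+2 = 7
n=2,j=1: 2>1, res = 7+1 = 8
n=2,j=2: not 2>2, res = 8+1 = 9
n=2,j=3: not 2>3, res = 9+1 = 10
n=2,j=4: not 2>4, res = 10+1 = 11
n=3,j=0: 3>0, res = 11+3 = 14
n=3,j=1: 3>1, res = 14+2 = 16
n=3,j=2: 3>2, res = 16+1 = 17
n=3,j=3: not 3>3, res = 17+1 = 18
n=3,j=4: not 3>4, res = 18+1 = 19
n=4,j=0: 4>0, res = 19+4 = 23
n=4,j=1: 4>1, res = 23+3 = 26
n=4,j=2: 4>2, res = 26+2 = 28
n=4,j=3: 4>3, res = 28+1 = 29
n=4,j=4: not 4>4, res = 29+1 = 30

30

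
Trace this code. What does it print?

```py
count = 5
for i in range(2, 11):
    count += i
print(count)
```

i=2: count = 5+2 = 7
i=3: count = 7+3 = 10
i=4: count = 10+4 = 14
i=5: count = 14+5 = 19
i=6: count = 19+6 = 25
i=7: count = 25+7 = 32
i=8: count = 32+8 = 40
i=9: count = 40+9 = 49
i=10: count = 49+10 = 59

59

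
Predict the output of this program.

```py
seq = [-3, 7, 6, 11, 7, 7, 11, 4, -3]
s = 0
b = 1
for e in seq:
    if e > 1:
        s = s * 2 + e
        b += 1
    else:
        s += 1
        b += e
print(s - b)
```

1053

e=-3: not >1, s = 0+1 = 1; b=-2
e=7: >1, s = 1*2+7 = 9; b=-1
e=6: >1, s = 9*2+6 = 24; b=0
e=11: >1, s = 24*2+11 = 59; b=1
e=7: >1, s = 59*2+7 = 125; b=2
e=7: >1, s = 125*2+7 = 257; b=3
e=11: >1, s = 257*2+11 = 525; b=4
e=4: >1, s = 525*2+4 = 1054; b=5
e=-3: not >1, s = 1054+1 = 1055; b=2
s-b = 1055-2 = 1053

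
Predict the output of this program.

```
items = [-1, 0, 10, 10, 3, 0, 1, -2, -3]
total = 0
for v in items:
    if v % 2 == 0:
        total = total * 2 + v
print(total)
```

118

v=-1: not even
v=0: even, total = 0*2+0 = 0
v=10: even, total = 0*2+10 = 10
v=10: even, total = 10*2+10 = 30
v=3: not even
v=0: even, total = 30*2+0 = 60
v=1: not even
v=-2: even, total = 60*2+(-2) = 118
v=-3: not even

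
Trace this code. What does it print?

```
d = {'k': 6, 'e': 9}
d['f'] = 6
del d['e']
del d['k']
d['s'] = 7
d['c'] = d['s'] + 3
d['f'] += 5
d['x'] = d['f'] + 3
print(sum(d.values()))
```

42

d['f'] = 6 → {'k': 6, 'e': 9, 'f': 6}
del 'e' → {'k': 6, 'f': 6}
del 'k' → {'f': 6}
d['s'] = 7 → {'f': 6, 's': 7}
d['c'] = d['s']+3 = 10 → {'f': 6, 's': 7, 'c': 10}
d['f'] = 6+5 = 11 → {'f': 11, 's': 7, 'c': 10}
d['x'] = d['f']+3 = 14 → {'f': 11, 's': 7, 'c': 10, 'x': 14}
sum of values = 42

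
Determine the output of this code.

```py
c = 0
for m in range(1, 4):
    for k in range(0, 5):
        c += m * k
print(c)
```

m=1,k=0: c = 0+0 = 0
m=1,k=1: c = 0+1 = 1
m=1,k=2: c = 1+2 = 3
m=1,k=3: c = 3+3 = 6
m=1,k=4: c = 6+4 = 10
m=2,k=0: c = 10+0 = 10
m=2,k=1: c = 10+2 = 12
m=2,k=2: c = 12+4 = 16
m=2,k=3: c = 16+6 = 22
m=2,k=4: c = 22+8 = 30
m=3,k=0: c = 30+0 = 30
m=3,k=1: c = 30+3 = 33
m=3,k=2: c = 33+6 = 39
m=3,k=3: c = 39+9 = 48
m=3,k=4: c = 48+12 = 60

60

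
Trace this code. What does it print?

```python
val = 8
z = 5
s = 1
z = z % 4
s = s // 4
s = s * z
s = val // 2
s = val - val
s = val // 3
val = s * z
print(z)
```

1

z = 5%4 = 1
s = 1//4 = 0
s = 0*1 = 0
s = 8//2 = 4
s = 8-8 = 0
s = 8//3 = 2
val = 2*1 = 2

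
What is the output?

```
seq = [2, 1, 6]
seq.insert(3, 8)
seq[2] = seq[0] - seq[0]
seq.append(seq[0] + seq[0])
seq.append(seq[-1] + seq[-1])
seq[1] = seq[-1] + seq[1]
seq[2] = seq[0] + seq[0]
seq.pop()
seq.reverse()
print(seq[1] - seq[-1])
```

6

insert 8 at 3 → [2, 1, 6, 8]
seq[2] = seq[0]-seq[0] = 2-2 = 0 → [2, 1, 0, 8]
append seq[0]+seq[0] = 2+2 = 4 → [2, 1, 0, 8, 4]
append seq[-1]+seq[-1] = 4+4 = 8 → [2, 1, 0, 8, 4, 8]
seq[1] = seq[-1]+seq[1] = 8+1 = 9 → [2, 9, 0, 8, 4, 8]
seq[2] = seq[0]+seq[0] = 2+2 = 4 → [2, 9, 4, 8, 4, 8]
pop() removes 8 → [2, 9, 4, 8, 4]
reverse → [4, 8, 4, 9, 2]
seq[1]-seq[-1] = 8-2 = 6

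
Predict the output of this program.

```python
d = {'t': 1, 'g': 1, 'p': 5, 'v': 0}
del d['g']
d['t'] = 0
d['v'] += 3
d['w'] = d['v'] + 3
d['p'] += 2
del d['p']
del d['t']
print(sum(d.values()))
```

del 'g' → {'t': 1, 'p': 5, 'v': 0}
d['t'] = 0 → {'t': 0, 'p': 5, 'v': 0}
d['v'] = 0+3 = 3 → {'t': 0, 'p': 5, 'v': 3}
d['w'] = d['v']+3 = 6 → {'t': 0, 'p': 5, 'v': 3, 'w': 6}
d['p'] = 5+2 = 7 → {'t': 0, 'p': 7, 'v': 3, 'w': 6}
del 'p' → {'t': 0, 'v': 3, 'w': 6}
del 't' → {'v': 3, 'w': 6}
sum of values = 9

9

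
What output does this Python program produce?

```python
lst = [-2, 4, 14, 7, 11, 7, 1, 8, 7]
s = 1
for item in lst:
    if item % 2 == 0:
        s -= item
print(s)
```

item=-2: even, s = 1-(-2) = 3
item=4: even, s = 3-4 = -1
item=14: even, s = (-1)-14 = -15
item=7: not even
item=11: not even
item=7: not even
item=1: not even
item=8: even, s = (-15)-8 = -23
item=7: not even

-23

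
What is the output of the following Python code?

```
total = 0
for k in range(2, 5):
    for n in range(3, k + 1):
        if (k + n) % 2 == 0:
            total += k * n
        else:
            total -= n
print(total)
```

22

k=3,n=3: even sum, total = 0+9 = 9
k=4,n=3: odd sum, total = 9-3 = 6
k=4,n=4: even sum, total = 6+16 = 22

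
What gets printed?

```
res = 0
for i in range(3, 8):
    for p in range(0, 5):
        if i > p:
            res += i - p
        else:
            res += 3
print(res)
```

85

i=3,p=0: 3>0, res = 0+3 = 3
i=3,p=1: 3>1, res = 3+2 = 5
i=3,p=2: 3>2, res = 5+1 = 6
i=3,p=3: not 3>3, res = 6+3 = 9
i=3,p=4: not 3>4, res = 9+3 = 12
i=4,p=0: 4>0, res = 12+4 = 16
i=4,p=1: 4>1, res = 16+3 = 19
i=4,p=2: 4>2, res = 19+2 = 21
i=4,p=3: 4>3, res = 21+1 = 22
i=4,p=4: not 4>4, res = 22+3 = 25
i=5,p=0: 5>0, res = 25+5 = 30
i=5,p=1: 5>1, res = 30+4 = 34
i=5,p=2: 5>2, res = 34+3 = 37
i=5,p=3: 5>3, res = 37+2 = 39
i=5,p=4: 5>4, res = 39+1 = 40
i=6,p=0: 6>0, res = 40+6 = 46
i=6,p=1: 6>1, res = 46+5 = 51
i=6,p=2: 6>2, res = 51+4 = 55
i=6,p=3: 6>3, res = 55+3 = 58
i=6,p=4: 6>4, res = 58+2 = 60
i=7,p=0: 7>0, res = 60+7 = 67
i=7,p=1: 7>1, res = 67+6 = 73
i=7,p=2: 7>2, res = 73+5 = 78
i=7,p=3: 7>3, res = 78+4 = 82
i=7,p=4: 7>4, res = 82+3 = 85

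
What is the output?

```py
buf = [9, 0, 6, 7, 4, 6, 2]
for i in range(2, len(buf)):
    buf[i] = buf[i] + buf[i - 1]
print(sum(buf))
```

93

i=2: buf[2] = 6+0 = 6 → [9, 0, 6, 7, 4, 6, 2]
i=3: buf[3] = 7+6 = 13 → [9, 0, 6, 13, 4, 6, 2]
i=4: buf[4] = 4+13 = 17 → [9, 0, 6, 13, 17, 6, 2]
i=5: buf[5] = 6+17 = 23 → [9, 0, 6, 13, 17, 23, 2]
i=6: buf[6] = 2+23 = 25 → [9, 0, 6, 13, 17, 23, 25]
sum = 93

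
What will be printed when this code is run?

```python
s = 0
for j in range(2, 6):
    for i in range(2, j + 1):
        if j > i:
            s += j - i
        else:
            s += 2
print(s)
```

j=2,i=2: not 2>2, s = 0+2 = 2
j=3,i=2: 3>2, s = 2+1 = 3
j=3,i=3: not 3>3, s = 3+2 = 5
j=4,i=2: 4>2, s = 5+2 = 7
j=4,i=3: 4>3, s = 7+1 = 8
j=4,i=4: not 4>4, s = 8+2 = 10
j=5,i=2: 5>2, s = 10+3 = 13
j=5,i=3: 5>3, s = 13+2 = 15
j=5,i=4: 5>4, s = 15+1 = 16
j=5,i=5: not 5>5, s = 16+2 = 18

18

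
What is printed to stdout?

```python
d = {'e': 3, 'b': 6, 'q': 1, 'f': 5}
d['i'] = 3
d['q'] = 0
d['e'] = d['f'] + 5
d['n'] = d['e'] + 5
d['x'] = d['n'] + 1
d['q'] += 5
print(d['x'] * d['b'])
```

d['i'] = 3 → {'e': 3, 'b': 6, 'q': 1, 'f': 5, 'i': 3}
d['q'] = 0 → {'e': 3, 'b': 6, 'q': 0, 'f': 5, 'i': 3}
d['e'] = d['f']+5 = 10 → {'e': 10, 'b': 6, 'q': 0, 'f': 5, 'i': 3}
d['n'] = d['e']+5 = 15 → {'e': 10, 'b': 6, 'q': 0, 'f': 5, 'i': 3, 'n': 15}
d['x'] = d['n']+1 = 16 → {'e': 10, 'b': 6, 'q': 0, 'f': 5, 'i': 3, 'n': 15, 'x': 16}
d['q'] = 0+5 = 5 → {'e': 10, 'b': 6, 'q': 5, 'f': 5, 'i': 3, 'n': 15, 'x': 16}
d['x']*d['b'] = 16*6 = 96

96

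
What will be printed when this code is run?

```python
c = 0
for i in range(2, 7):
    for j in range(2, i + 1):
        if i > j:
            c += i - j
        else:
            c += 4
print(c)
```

40

i=2,j=2: not 2>2, c = 0+4 = 4
i=3,j=2: 3>2, c = 4+1 = 5
i=3,j=3: not 3>3, c = 5+4 = 9
i=4,j=2: 4>2, c = 9+2 = 11
i=4,j=3: 4>3, c = 11+1 = 12
i=4,j=4: not 4>4, c = 12+4 = 16
i=5,j=2: 5>2, c = 16+3 = 19
i=5,j=3: 5>3, c = 19+2 = 21
i=5,j=4: 5>4, c = 21+1 = 22
i=5,j=5: not 5>5, c = 22+4 = 26
i=6,j=2: 6>2, c = 26+4 = 30
i=6,j=3: 6>3, c = 30+3 = 33
i=6,j=4: 6>4, c = 33+2 = 35
i=6,j=5: 6>5, c = 35+1 = 36
i=6,j=6: not 6>6, c = 36+4 = 40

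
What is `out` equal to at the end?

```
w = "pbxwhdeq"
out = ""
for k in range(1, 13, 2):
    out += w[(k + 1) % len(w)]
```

'xhepxh'

k=1: add w[2]='x' → 'x'
k=3: add w[4]='h' → 'xh'
k=5: add w[6]='e' → 'xhe'
k=7: add w[0]='p' → 'xhep'
k=9: add w[2]='x' → 'xhepx'
k=11: add w[4]='h' → 'xhepxh'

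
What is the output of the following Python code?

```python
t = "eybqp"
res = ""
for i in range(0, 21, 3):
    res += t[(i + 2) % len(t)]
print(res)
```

beqypbe

i=0: add t[2]='b' → 'b'
i=3: add t[0]='e' → 'be'
i=6: add t[3]='q' → 'beq'
i=9: add t[1]='y' → 'beqy'
i=12: add t[4]='p' → 'beqyp'
i=15: add t[2]='b' → 'beqypb'
i=18: add t[0]='e' → 'beqypbe'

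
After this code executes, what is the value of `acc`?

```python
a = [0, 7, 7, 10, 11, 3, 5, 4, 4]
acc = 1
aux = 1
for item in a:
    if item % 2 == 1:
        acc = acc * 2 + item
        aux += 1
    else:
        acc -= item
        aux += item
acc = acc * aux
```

item=0: not odd, acc = 1-0 = 1; aux=1
item=7: odd, acc = 1*2+7 = 9; aux=2
item=7: odd, acc = 9*2+7 = 25; aux=3
item=10: not odd, acc = 25-10 = 15; aux=13
item=11: odd, acc = 15*2+11 = 41; aux=14
item=3: odd, acc = 41*2+3 = 85; aux=15
item=5: odd, acc = 85*2+5 = 175; aux=16
item=4: not odd, acc = 175-4 = 171; aux=20
item=4: not odd, acc = 171-4 = 167; aux=24
acc*aux = 167*24 = 4008

4008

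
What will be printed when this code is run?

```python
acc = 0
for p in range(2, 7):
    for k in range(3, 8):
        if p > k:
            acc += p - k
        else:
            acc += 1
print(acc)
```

29

p=2,k=3: not 2>3, acc = 0+1 = 1
p=2,k=4: not 2>4, acc = 1+1 = 2
p=2,k=5: not 2>5, acc = 2+1 = 3
p=2,k=6: not 2>6, acc = 3+1 = 4
p=2,k=7: not 2>7, acc = 4+1 = 5
p=3,k=3: not 3>3, acc = 5+1 = 6
p=3,k=4: not 3>4, acc = 6+1 = 7
p=3,k=5: not 3>5, acc = 7+1 = 8
p=3,k=6: not 3>6, acc = 8+1 = 9
p=3,k=7: not 3>7, acc = 9+1 = 10
p=4,k=3: 4>3, acc = 10+1 = 11
p=4,k=4: not 4>4, acc = 11+1 = 12
p=4,k=5: not 4>5, acc = 12+1 = 13
p=4,k=6: not 4>6, acc = 13+1 = 14
p=4,k=7: not 4>7, acc = 14+1 = 15
p=5,k=3: 5>3, acc = 15+2 = 17
p=5,k=4: 5>4, acc = 17+1 = 18
p=5,k=5: not 5>5, acc = 18+1 = 19
p=5,k=6: not 5>6, acc = 19+1 = 20
p=5,k=7: not 5>7, acc = 20+1 = 21
p=6,k=3: 6>3, acc = 21+3 = 24
p=6,k=4: 6>4, acc = 24+2 = 26
p=6,k=5: 6>5, acc = 26+1 = 27
p=6,k=6: not 6>6, acc = 27+1 = 28
p=6,k=7: not 6>7, acc = 28+1 = 29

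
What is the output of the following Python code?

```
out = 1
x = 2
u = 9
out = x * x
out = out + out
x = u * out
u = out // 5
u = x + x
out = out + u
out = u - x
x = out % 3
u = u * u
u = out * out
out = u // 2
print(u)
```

5184

out = 2*2 = 4
out = 4+4 = 8
x = 9*8 = 72
u = 8//5 = 1
u = 72+72 = 144
out = 8+144 = 152
out = 144-72 = 72
x = 72%3 = 0
u = 144*144 = 20736
u = 72*72 = 5184
out = 5184//2 = 2592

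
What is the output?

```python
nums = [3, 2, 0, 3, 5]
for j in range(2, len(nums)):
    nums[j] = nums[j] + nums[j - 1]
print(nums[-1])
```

10

j=2: nums[2] = 0+2 = 2 → [3, 2, 2, 3, 5]
j=3: nums[3] = 3+2 = 5 → [3, 2, 2, 5, 5]
j=4: nums[4] = 5+5 = 10 → [3, 2, 2, 5, 10]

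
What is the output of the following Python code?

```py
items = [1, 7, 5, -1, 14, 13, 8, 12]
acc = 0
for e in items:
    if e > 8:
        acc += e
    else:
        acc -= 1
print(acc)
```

34

e=1: not >8, acc = 0-1 = -1
e=7: not >8, acc = (-1)-1 = -2
e=5: not >8, acc = (-2)-1 = -3
e=-1: not >8, acc = (-3)-1 = -4
e=14: >8, acc = (-4)+14 = 10
e=13: >8, acc = 10+13 = 23
e=8: not >8, acc = 23-1 = 22
e=12: >8, acc = 22+12 = 34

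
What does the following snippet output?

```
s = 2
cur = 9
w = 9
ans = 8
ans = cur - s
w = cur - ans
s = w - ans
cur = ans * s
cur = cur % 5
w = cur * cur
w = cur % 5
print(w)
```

ans = 9-2 = 7
w = 9-7 = 2
s = 2-7 = -5
cur = 7*(-5) = -35
cur = (-35)%5 = 0
w = 0*0 = 0
w = 0%5 = 0

0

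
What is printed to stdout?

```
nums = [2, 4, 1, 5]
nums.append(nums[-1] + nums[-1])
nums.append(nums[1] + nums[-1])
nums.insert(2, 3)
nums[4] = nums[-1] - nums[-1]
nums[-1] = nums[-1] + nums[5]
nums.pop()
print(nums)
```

[2, 4, 3, 1, 0, 10]

append nums[-1]+nums[-1] = 5+5 = 10 → [2, 4, 1, 5, 10]
append nums[1]+nums[-1] = 4+10 = 14 → [2, 4, 1, 5, 10, 14]
insert 3 at 2 → [2, 4, 3, 1, 5, 10, 14]
nums[4] = nums[-1]-nums[-1] = 14-14 = 0 → [2, 4, 3, 1, 0, 10, 14]
nums[-1] = nums[-1]+nums[5] = 14+10 = 24 → [2, 4, 3, 1, 0, 10, 24]
pop() removes 24 → [2, 4, 3, 1, 0, 10]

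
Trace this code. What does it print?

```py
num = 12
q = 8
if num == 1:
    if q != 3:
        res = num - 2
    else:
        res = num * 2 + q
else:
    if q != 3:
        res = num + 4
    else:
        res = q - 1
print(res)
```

num=12, q=8
num == 1 is False; q != 3 is True
→ res = num + 4 = 16

16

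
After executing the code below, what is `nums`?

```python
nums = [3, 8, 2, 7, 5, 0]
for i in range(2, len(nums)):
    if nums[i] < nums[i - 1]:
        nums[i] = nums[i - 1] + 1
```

[3, 8, 9, 10, 11, 12]

i=2: 2<8, nums[2] = 8+1 = 9 → [3, 8, 9, 7, 5, 0]
i=3: 7<9, nums[3] = 9+1 = 10 → [3, 8, 9, 10, 5, 0]
i=4: 5<10, nums[4] = 10+1 = 11 → [3, 8, 9, 10, 11, 0]
i=5: 0<11, nums[5] = 11+1 = 12 → [3, 8, 9, 10, 11, 12]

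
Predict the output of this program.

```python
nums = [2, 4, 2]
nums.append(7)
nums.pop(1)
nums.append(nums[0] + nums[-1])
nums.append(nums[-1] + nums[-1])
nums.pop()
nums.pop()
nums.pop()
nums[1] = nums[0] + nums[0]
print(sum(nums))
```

append 7 → [2, 4, 2, 7]
pop(1) removes 4 → [2, 2, 7]
append nums[0]+nums[-1] = 2+7 = 9 → [2, 2, 7, 9]
append nums[-1]+nums[-1] = 9+9 = 18 → [2, 2, 7, 9, 18]
pop() removes 18 → [2, 2, 7, 9]
pop() removes 9 → [2, 2, 7]
pop() removes 7 → [2, 2]
nums[1] = nums[0]+nums[0] = 2+2 = 4 → [2, 4]
sum = 6

6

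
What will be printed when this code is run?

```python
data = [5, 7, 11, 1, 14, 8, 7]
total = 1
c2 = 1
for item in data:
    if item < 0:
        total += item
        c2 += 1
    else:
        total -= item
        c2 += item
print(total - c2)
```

item=5: not <0, total = 1-5 = -4; c2=6
item=7: not <0, total = (-4)-7 = -11; c2=13
item=11: not <0, total = (-11)-11 = -22; c2=24
item=1: not <0, total = (-22)-1 = -23; c2=25
item=14: not <0, total = (-23)-14 = -37; c2=39
item=8: not <0, total = (-37)-8 = -45; c2=47
item=7: not <0, total = (-45)-7 = -52; c2=54
total-c2 = (-52)-54 = -106

-106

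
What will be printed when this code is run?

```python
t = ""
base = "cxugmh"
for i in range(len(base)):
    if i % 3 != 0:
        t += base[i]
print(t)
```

i=0: skip
i=1: add 'x' → 'x'
i=2: add 'u' → 'xu'
i=3: skip
i=4: add 'm' → 'xum'
i=5: add 'h' → 'xumh'

xumh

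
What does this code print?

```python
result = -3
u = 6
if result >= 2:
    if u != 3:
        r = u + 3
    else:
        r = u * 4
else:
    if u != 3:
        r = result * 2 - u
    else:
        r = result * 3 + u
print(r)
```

result=-3, u=6
result >= 2 is False; u != 3 is True
→ r = result * 2 - u = -12

-12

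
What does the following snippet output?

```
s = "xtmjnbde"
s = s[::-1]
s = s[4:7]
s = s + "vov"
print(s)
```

jmtvov

reverse → 'edbnjmtx'
slice [4:7] → 'jmt'
+ 'vov' → 'jmtvov'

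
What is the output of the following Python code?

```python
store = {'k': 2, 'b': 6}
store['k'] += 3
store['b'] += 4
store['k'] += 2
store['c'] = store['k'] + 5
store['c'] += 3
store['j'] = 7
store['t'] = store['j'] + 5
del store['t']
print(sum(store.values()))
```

39

store['k'] = 2+3 = 5 → {'k': 5, 'b': 6}
store['b'] = 6+4 = 10 → {'k': 5, 'b': 10}
store['k'] = 5+2 = 7 → {'k': 7, 'b': 10}
store['c'] = store['k']+5 = 12 → {'k': 7, 'b': 10, 'c': 12}
store['c'] = 12+3 = 15 → {'k': 7, 'b': 10, 'c': 15}
store['j'] = 7 → {'k': 7, 'b': 10, 'c': 15, 'j': 7}
store['t'] = store['j']+5 = 12 → {'k': 7, 'b': 10, 'c': 15, 'j': 7, 't': 12}
del 't' → {'k': 7, 'b': 10, 'c': 15, 'j': 7}
sum of values = 39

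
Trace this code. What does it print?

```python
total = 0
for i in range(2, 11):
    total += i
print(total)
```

i=2: total = 0+2 = 2
i=3: total = 2+3 = 5
i=4: total = 5+4 = 9
i=5: total = 9+5 = 14
i=6: total = 14+6 = 20
i=7: total = 20+7 = 27
i=8: total = 27+8 = 35
i=9: total = 35+9 = 44
i=10: total = 44+10 = 54

54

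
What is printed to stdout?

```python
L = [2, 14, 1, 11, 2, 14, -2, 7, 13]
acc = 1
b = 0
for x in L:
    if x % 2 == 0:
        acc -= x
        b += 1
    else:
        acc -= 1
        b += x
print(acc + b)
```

x=2: even, acc = 1-2 = -1; b=1
x=14: even, acc = (-1)-14 = -15; b=2
x=1: not even, acc = (-15)-1 = -16; b=3
x=11: not even, acc = (-16)-1 = -17; b=14
x=2: even, acc = (-17)-2 = -19; b=15
x=14: even, acc = (-19)-14 = -33; b=16
x=-2: even, acc = (-33)-(-2) = -31; b=17
x=7: not even, acc = (-31)-1 = -32; b=24
x=13: not even, acc = (-32)-1 = -33; b=37
acc+b = (-33)+37 = 4

4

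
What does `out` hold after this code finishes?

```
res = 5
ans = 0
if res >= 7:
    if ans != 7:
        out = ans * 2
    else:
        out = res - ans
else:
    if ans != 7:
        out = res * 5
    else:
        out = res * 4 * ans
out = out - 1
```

24

res=5, ans=0
res >= 7 is False; ans != 7 is True
→ out = res * 5 = 25
out = 25-1 = 24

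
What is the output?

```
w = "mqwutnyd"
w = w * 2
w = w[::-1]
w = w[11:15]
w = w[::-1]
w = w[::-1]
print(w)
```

repeat ×2 → 'mqwutnydmqwutnyd'
reverse → 'dyntuwqmdyntuwqm'
slice [11:15] → 'tuwq'
reverse → 'qwut'
reverse → 'tuwq'

tuwq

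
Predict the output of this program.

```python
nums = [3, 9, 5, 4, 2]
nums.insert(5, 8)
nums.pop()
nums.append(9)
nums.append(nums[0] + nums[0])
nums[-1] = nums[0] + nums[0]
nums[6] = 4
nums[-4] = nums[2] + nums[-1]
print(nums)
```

insert 8 at 5 → [3, 9, 5, 4, 2, 8]
pop() removes 8 → [3, 9, 5, 4, 2]
append 9 → [3, 9, 5, 4, 2, 9]
append nums[0]+nums[0] = 3+3 = 6 → [3, 9, 5, 4, 2, 9, 6]
nums[-1] = nums[0]+nums[0] = 3+3 = 6 → [3, 9, 5, 4, 2, 9, 6]
nums[6] = 4 → [3, 9, 5, 4, 2, 9, 4]
nums[-4] = nums[2]+nums[-1] = 5+4 = 9 → [3, 9, 5, 9, 2, 9, 4]

[3, 9, 5, 9, 2, 9, 4]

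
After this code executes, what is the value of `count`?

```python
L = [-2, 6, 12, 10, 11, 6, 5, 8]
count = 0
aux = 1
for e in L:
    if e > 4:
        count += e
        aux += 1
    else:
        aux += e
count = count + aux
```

64

e=-2: not >4; aux=-1
e=6: >4, count = 0+6 = 6; aux=0
e=12: >4, count = 6+12 = 18; aux=1
e=10: >4, count = 18+10 = 28; aux=2
e=11: >4, count = 28+11 = 39; aux=3
e=6: >4, count = 39+6 = 45; aux=4
e=5: >4, count = 45+5 = 50; aux=5
e=8: >4, count = 50+8 = 58; aux=6
count+aux = 58+6 = 64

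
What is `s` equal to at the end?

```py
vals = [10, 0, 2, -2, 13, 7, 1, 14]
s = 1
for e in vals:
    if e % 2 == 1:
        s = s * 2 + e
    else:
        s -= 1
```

42

e=10: not odd, s = 1-1 = 0
e=0: not odd, s = 0-1 = -1
e=2: not odd, s = (-1)-1 = -2
e=-2: not odd, s = (-2)-1 = -3
e=13: odd, s = (-3)*2+13 = 7
e=7: odd, s = 7*2+7 = 21
e=1: odd, s = 21*2+1 = 43
e=14: not odd, s = 43-1 = 42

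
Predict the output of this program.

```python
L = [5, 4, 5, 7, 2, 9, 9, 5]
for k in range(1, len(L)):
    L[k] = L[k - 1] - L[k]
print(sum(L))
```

-111

k=1: L[1] = 5-4 = 1 → [5, 1, 5, 7, 2, 9, 9, 5]
k=2: L[2] = 1-5 = -4 → [5, 1, -4, 7, 2, 9, 9, 5]
k=3: L[3] = (-4)-7 = -11 → [5, 1, -4, -11, 2, 9, 9, 5]
k=4: L[4] = (-11)-2 = -13 → [5, 1, -4, -11, -13, 9, 9, 5]
k=5: L[5] = (-13)-9 = -22 → [5, 1, -4, -11, -13, -22, 9, 5]
k=6: L[6] = (-22)-9 = -31 → [5, 1, -4, -11, -13, -22, -31, 5]
k=7: L[7] = (-31)-5 = -36 → [5, 1, -4, -11, -13, -22, -31, -36]
sum = -111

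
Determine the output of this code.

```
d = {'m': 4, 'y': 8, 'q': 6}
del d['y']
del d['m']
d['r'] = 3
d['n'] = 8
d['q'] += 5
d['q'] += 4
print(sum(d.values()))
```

26

del 'y' → {'m': 4, 'q': 6}
del 'm' → {'q': 6}
d['r'] = 3 → {'q': 6, 'r': 3}
d['n'] = 8 → {'q': 6, 'r': 3, 'n': 8}
d['q'] = 6+5 = 11 → {'q': 11, 'r': 3, 'n': 8}
d['q'] = 11+4 = 15 → {'q': 15, 'r': 3, 'n': 8}
sum of values = 26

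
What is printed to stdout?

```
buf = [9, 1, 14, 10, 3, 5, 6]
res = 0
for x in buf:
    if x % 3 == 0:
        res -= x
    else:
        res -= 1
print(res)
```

x=9: %3==0, res = 0-9 = -9
x=1: not %3==0, res = (-9)-1 = -10
x=14: not %3==0, res = (-10)-1 = -11
x=10: not %3==0, res = (-11)-1 = -12
x=3: %3==0, res = (-12)-3 = -15
x=5: not %3==0, res = (-15)-1 = -16
x=6: %3==0, res = (-16)-6 = -22

-22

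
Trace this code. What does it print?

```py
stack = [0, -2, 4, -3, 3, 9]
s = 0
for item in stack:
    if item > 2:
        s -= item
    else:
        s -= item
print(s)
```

-11

item=0: not >2, s = 0-0 = 0
item=-2: not >2, s = 0-(-2) = 2
item=4: >2, s = 2-4 = -2
item=-3: not >2, s = (-2)-(-3) = 1
item=3: >2, s = 1-3 = -2
item=9: >2, s = (-2)-9 = -11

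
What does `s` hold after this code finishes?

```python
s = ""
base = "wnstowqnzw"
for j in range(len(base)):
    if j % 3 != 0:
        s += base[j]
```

j=0: skip
j=1: add 'n' → 'n'
j=2: add 's' → 'ns'
j=3: skip
j=4: add 'o' → 'nso'
j=5: add 'w' → 'nsow'
j=6: skip
j=7: add 'n' → 'nsown'
j=8: add 'z' → 'nsownz'
j=9: skip

'nsownz'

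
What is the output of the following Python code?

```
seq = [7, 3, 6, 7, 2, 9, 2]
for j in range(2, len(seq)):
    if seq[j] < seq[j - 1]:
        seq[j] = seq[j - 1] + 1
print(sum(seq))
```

50

j=2: 6>=3, unchanged → [7, 3, 6, 7, 2, 9, 2]
j=3: 7>=6, unchanged → [7, 3, 6, 7, 2, 9, 2]
j=4: 2<7, seq[4] = 7+1 = 8 → [7, 3, 6, 7, 8, 9, 2]
j=5: 9>=8, unchanged → [7, 3, 6, 7, 8, 9, 2]
j=6: 2<9, seq[6] = 9+1 = 10 → [7, 3, 6, 7, 8, 9, 10]
sum = 50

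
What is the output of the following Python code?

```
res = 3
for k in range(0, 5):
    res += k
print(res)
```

13

k=0: res = 3+0 = 3
k=1: res = 3+1 = 4
k=2: res = 4+2 = 6
k=3: res = 6+3 = 9
k=4: res = 9+4 = 13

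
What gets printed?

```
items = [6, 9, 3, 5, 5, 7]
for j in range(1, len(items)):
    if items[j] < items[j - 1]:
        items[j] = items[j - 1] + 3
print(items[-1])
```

21

j=1: 9>=6, unchanged → [6, 9, 3, 5, 5, 7]
j=2: 3<9, items[2] = 9+3 = 12 → [6, 9, 12, 5, 5, 7]
j=3: 5<12, items[3] = 12+3 = 15 → [6, 9, 12, 15, 5, 7]
j=4: 5<15, items[4] = 15+3 = 18 → [6, 9, 12, 15, 18, 7]
j=5: 7<18, items[5] = 18+3 = 21 → [6, 9, 12, 15, 18, 21]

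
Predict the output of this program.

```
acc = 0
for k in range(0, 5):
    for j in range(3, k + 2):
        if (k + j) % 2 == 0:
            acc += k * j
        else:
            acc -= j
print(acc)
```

10

k=2,j=3: odd sum, acc = 0-3 = -3
k=3,j=3: even sum, acc = (-3)+9 = 6
k=3,j=4: odd sum, acc = 6-4 = 2
k=4,j=3: odd sum, acc = 2-3 = -1
k=4,j=4: even sum, acc = (-1)+16 = 15
k=4,j=5: odd sum, acc = 15-5 = 10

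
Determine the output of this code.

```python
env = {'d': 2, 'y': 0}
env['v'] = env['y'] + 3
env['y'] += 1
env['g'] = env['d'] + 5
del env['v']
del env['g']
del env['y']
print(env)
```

env['v'] = env['y']+3 = 3 → {'d': 2, 'y': 0, 'v': 3}
env['y'] = 0+1 = 1 → {'d': 2, 'y': 1, 'v': 3}
env['g'] = env['d']+5 = 7 → {'d': 2, 'y': 1, 'v': 3, 'g': 7}
del 'v' → {'d': 2, 'y': 1, 'g': 7}
del 'g' → {'d': 2, 'y': 1}
del 'y' → {'d': 2}

{'d': 2}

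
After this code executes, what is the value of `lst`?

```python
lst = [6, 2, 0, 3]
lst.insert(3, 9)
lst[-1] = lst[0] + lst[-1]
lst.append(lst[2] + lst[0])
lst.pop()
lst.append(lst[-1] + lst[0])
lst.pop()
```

insert 9 at 3 → [6, 2, 0, 9, 3]
lst[-1] = lst[0]+lst[-1] = 6+3 = 9 → [6, 2, 0, 9, 9]
append lst[2]+lst[0] = 0+6 = 6 → [6, 2, 0, 9, 9, 6]
pop() removes 6 → [6, 2, 0, 9, 9]
append lst[-1]+lst[0] = 9+6 = 15 → [6, 2, 0, 9, 9, 15]
pop() removes 15 → [6, 2, 0, 9, 9]

[6, 2, 0, 9, 9]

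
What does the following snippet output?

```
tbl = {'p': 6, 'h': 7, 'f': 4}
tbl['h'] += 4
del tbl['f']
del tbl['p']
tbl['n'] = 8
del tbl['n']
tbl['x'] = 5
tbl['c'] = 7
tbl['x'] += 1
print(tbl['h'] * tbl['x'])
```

tbl['h'] = 7+4 = 11 → {'p': 6, 'h': 11, 'f': 4}
del 'f' → {'p': 6, 'h': 11}
del 'p' → {'h': 11}
tbl['n'] = 8 → {'h': 11, 'n': 8}
del 'n' → {'h': 11}
tbl['x'] = 5 → {'h': 11, 'x': 5}
tbl['c'] = 7 → {'h': 11, 'x': 5, 'c': 7}
tbl['x'] = 5+1 = 6 → {'h': 11, 'x': 6, 'c': 7}
tbl['h']*tbl['x'] = 11*6 = 66

66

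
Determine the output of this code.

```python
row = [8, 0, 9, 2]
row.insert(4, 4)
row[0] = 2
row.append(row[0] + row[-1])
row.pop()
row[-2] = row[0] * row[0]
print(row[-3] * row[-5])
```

18

insert 4 at 4 → [8, 0, 9, 2, 4]
row[0] = 2 → [2, 0, 9, 2, 4]
append row[0]+row[-1] = 2+4 = 6 → [2, 0, 9, 2, 4, 6]
pop() removes 6 → [2, 0, 9, 2, 4]
row[-2] = row[0]*row[0] = 2*2 = 4 → [2, 0, 9, 4, 4]
row[-3]*row[-5] = 9*2 = 18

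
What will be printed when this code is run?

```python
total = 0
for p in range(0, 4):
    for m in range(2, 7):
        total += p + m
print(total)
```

p=0,m=2: total = 0+2 = 2
p=0,m=3: total = 2+3 = 5
p=0,m=4: total = 5+4 = 9
p=0,m=5: total = 9+5 = 14
p=0,m=6: total = 14+6 = 20
p=1,m=2: total = 20+3 = 23
p=1,m=3: total = 23+4 = 27
p=1,m=4: total = 27+5 = 32
p=1,m=5: total = 32+6 = 38
p=1,m=6: total = 38+7 = 45
p=2,m=2: total = 45+4 = 49
p=2,m=3: total = 49+5 = 54
p=2,m=4: total = 54+6 = 60
p=2,m=5: total = 60+7 = 67
p=2,m=6: total = 67+8 = 75
p=3,m=2: total = 75+5 = 80
p=3,m=3: total = 80+6 = 86
p=3,m=4: total = 86+7 = 93
p=3,m=5: total = 93+8 = 101
p=3,m=6: total = 101+9 = 110

110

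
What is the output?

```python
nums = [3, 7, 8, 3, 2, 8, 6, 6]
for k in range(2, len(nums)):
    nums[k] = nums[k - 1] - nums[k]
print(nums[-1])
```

-26

k=2: nums[2] = 7-8 = -1 → [3, 7, -1, 3, 2, 8, 6, 6]
k=3: nums[3] = (-1)-3 = -4 → [3, 7, -1, -4, 2, 8, 6, 6]
k=4: nums[4] = (-4)-2 = -6 → [3, 7, -1, -4, -6, 8, 6, 6]
k=5: nums[5] = (-6)-8 = -14 → [3, 7, -1, -4, -6, -14, 6, 6]
k=6: nums[6] = (-14)-6 = -20 → [3, 7, -1, -4, -6, -14, -20, 6]
k=7: nums[7] = (-20)-6 = -26 → [3, 7, -1, -4, -6, -14, -20, -26]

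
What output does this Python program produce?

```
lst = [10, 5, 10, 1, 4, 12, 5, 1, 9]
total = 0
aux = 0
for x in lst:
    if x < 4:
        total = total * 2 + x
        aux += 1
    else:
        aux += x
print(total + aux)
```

x=10: not <4; aux=10
x=5: not <4; aux=15
x=10: not <4; aux=25
x=1: <4, total = 0*2+1 = 1; aux=26
x=4: not <4; aux=30
x=12: not <4; aux=42
x=5: not <4; aux=47
x=1: <4, total = 1*2+1 = 3; aux=48
x=9: not <4; aux=57
total+aux = 3+57 = 60

60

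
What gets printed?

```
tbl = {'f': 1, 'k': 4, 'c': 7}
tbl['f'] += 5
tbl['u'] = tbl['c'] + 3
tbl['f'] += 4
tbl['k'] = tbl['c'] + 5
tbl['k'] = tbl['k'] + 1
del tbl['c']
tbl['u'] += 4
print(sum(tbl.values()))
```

37

tbl['f'] = 1+5 = 6 → {'f': 6, 'k': 4, 'c': 7}
tbl['u'] = tbl['c']+3 = 10 → {'f': 6, 'k': 4, 'c': 7, 'u': 10}
tbl['f'] = 6+4 = 10 → {'f': 10, 'k': 4, 'c': 7, 'u': 10}
tbl['k'] = tbl['c']+5 = 12 → {'f': 10, 'k': 12, 'c': 7, 'u': 10}
tbl['k'] = tbl['k']+1 = 13 → {'f': 10, 'k': 13, 'c': 7, 'u': 10}
del 'c' → {'f': 10, 'k': 13, 'u': 10}
tbl['u'] = 10+4 = 14 → {'f': 10, 'k': 13, 'u': 14}
sum of values = 37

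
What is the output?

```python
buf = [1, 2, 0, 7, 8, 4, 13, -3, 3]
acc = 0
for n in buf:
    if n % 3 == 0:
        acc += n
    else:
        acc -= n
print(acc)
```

-35

n=1: not %3==0, acc = 0-1 = -1
n=2: not %3==0, acc = (-1)-2 = -3
n=0: %3==0, acc = (-3)+0 = -3
n=7: not %3==0, acc = (-3)-7 = -10
n=8: not %3==0, acc = (-10)-8 = -18
n=4: not %3==0, acc = (-18)-4 = -22
n=13: not %3==0, acc = (-22)-13 = -35
n=-3: %3==0, acc = (-35)+(-3) = -38
n=3: %3==0, acc = (-38)+3 = -35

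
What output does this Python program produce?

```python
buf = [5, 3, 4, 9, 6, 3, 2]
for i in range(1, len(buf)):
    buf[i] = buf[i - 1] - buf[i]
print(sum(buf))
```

i=1: buf[1] = 5-3 = 2 → [5, 2, 4, 9, 6, 3, 2]
i=2: buf[2] = 2-4 = -2 → [5, 2, -2, 9, 6, 3, 2]
i=3: buf[3] = (-2)-9 = -11 → [5, 2, -2, -11, 6, 3, 2]
i=4: buf[4] = (-11)-6 = -17 → [5, 2, -2, -11, -17, 3, 2]
i=5: buf[5] = (-17)-3 = -20 → [5, 2, -2, -11, -17, -20, 2]
i=6: buf[6] = (-20)-2 = -22 → [5, 2, -2, -11, -17, -20, -22]
sum = -65

-65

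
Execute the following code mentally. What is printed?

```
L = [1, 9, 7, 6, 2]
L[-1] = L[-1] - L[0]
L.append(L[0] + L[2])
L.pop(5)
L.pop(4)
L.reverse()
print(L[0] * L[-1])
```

L[-1] = L[-1]-L[0] = 2-1 = 1 → [1, 9, 7, 6, 1]
append L[0]+L[2] = 1+7 = 8 → [1, 9, 7, 6, 1, 8]
pop(5) removes 8 → [1, 9, 7, 6, 1]
pop(4) removes 1 → [1, 9, 7, 6]
reverse → [6, 7, 9, 1]
L[0]*L[-1] = 6*1 = 6

6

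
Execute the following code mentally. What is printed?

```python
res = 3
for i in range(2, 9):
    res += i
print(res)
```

38

i=2: res = 3+2 = 5
i=3: res = 5+3 = 8
i=4: res = 8+4 = 12
i=5: res = 12+5 = 17
i=6: res = 17+6 = 23
i=7: res = 23+7 = 30
i=8: res = 30+8 = 38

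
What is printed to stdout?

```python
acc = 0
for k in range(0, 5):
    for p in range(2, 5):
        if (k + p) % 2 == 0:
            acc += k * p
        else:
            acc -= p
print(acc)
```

27

k=0,p=2: even sum, acc = 0+0 = 0
k=0,p=3: odd sum, acc = 0-3 = -3
k=0,p=4: even sum, acc = (-3)+0 = -3
k=1,p=2: odd sum, acc = (-3)-2 = -5
k=1,p=3: even sum, acc = (-5)+3 = -2
k=1,p=4: odd sum, acc = (-2)-4 = -6
k=2,p=2: even sum, acc = (-6)+4 = -2
k=2,p=3: odd sum, acc = (-2)-3 = -5
k=2,p=4: even sum, acc = (-5)+8 = 3
k=3,p=2: odd sum, acc = 3-2 = 1
k=3,p=3: even sum, acc = 1+9 = 10
k=3,p=4: odd sum, acc = 10-4 = 6
k=4,p=2: even sum, acc = 6+8 = 14
k=4,p=3: odd sum, acc = 14-3 = 11
k=4,p=4: even sum, acc = 11+16 = 27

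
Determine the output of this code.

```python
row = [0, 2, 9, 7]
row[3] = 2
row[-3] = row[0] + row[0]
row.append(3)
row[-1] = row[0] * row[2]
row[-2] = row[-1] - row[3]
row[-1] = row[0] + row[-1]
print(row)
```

[0, 0, 9, -2, 0]

row[3] = 2 → [0, 2, 9, 2]
row[-3] = row[0]+row[0] = 0+0 = 0 → [0, 0, 9, 2]
append 3 → [0, 0, 9, 2, 3]
row[-1] = row[0]*row[2] = 0*9 = 0 → [0, 0, 9, 2, 0]
row[-2] = row[-1]-row[3] = 0-2 = -2 → [0, 0, 9, -2, 0]
row[-1] = row[0]+row[-1] = 0+0 = 0 → [0, 0, 9, -2, 0]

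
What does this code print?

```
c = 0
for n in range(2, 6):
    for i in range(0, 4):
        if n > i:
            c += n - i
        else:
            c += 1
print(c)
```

n=2,i=0: 2>0, c = 0+2 = 2
n=2,i=1: 2>1, c = 2+1 = 3
n=2,i=2: not 2>2, c = 3+1 = 4
n=2,i=3: not 2>3, c = 4+1 = 5
n=3,i=0: 3>0, c = 5+3 = 8
n=3,i=1: 3>1, c = 8+2 = 10
n=3,i=2: 3>2, c = 10+1 = 11
n=3,i=3: not 3>3, c = 11+1 = 12
n=4,i=0: 4>0, c = 12+4 = 16
n=4,i=1: 4>1, c = 16+3 = 19
n=4,i=2: 4>2, c = 19+2 = 21
n=4,i=3: 4>3, c = 21+1 = 22
n=5,i=0: 5>0, c = 22+5 = 27
n=5,i=1: 5>1, c = 27+4 = 31
n=5,i=2: 5>2, c = 31+3 = 34
n=5,i=3: 5>3, c = 34+2 = 36

36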